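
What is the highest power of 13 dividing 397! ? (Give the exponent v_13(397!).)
v_13(397!) = 32

Legendre's formula: v_p(n!) = Σ_{k ≥ 1} ⌊n / p^k⌋. For p = 13, n = 397, the terms are:
  ⌊397/13^1⌋ = ⌊397/13⌋ = 30
  ⌊397/13^2⌋ = ⌊397/169⌋ = 2
(the next term ⌊397/13^3⌋ = 0, terminating the sum). Summing: v_13(397!) = 30 + 2 = 32.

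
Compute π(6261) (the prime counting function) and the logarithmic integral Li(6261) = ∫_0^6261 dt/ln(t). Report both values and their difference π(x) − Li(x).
π(6261) = 813;  Li(6261) ≈ 830.34;  π(x) − Li(x) ≈ -17.34.

Direct count of primes ≤ 6261 gives π(6261) = 813. Numerical evaluation of the logarithmic integral gives Li(6261) ≈ 830.34. The difference π(x) − Li(x) ≈ -17.34 is typically negative for small/moderate x (Li(x) overestimates), though Littlewood's theorem shows this sign changes infinitely often.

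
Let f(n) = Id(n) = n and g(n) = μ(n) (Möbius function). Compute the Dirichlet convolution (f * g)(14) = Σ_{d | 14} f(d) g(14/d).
(Id * μ)(14) = 6

Divisors of 14: [1, 2, 7, 14]. For each d | 14:
  d = 1: Id(1) · μ(14/1) = 1 · 1 = 1
  d = 2: Id(2) · μ(14/2) = 2 · -1 = -2
  d = 7: Id(7) · μ(14/7) = 7 · -1 = -7
  d = 14: Id(14) · μ(14/14) = 14 · 1 = 14
Summing: (Id * μ)(14) = 1 + -2 + -7 + 14 = 6.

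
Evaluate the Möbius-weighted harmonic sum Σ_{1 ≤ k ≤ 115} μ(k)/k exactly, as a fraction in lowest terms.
Σ μ(k)/k = -11695632086357284237991577642263648122717789/451572209148822968402074375593480892761066957

Values of μ(k) for 1 ≤ k ≤ 115: μ(1) = 1, μ(2) = -1, μ(3) = -1, μ(5) = -1, μ(6) = 1, μ(7) = -1, μ(10) = 1, μ(11) = -1, μ(13) = -1, μ(14) = 1, μ(15) = 1, μ(17) = -1, μ(19) = -1, μ(21) = 1, μ(22) = 1, μ(23) = -1, μ(26) = 1, μ(29) = -1, μ(30) = -1, μ(31) = -1, μ(33) = 1, μ(34) = 1, μ(35) = 1, μ(37) = -1, μ(38) = 1, μ(39) = 1, μ(41) = -1, μ(42) = -1, μ(43) = -1, μ(46) = 1, μ(47) = -1, μ(51) = 1, μ(53) = -1, μ(55) = 1, μ(57) = 1, μ(58) = 1, μ(59) = -1, μ(61) = -1, μ(62) = 1, μ(65) = 1, μ(66) = -1, μ(67) = -1, μ(69) = 1, μ(70) = -1, μ(71) = -1, μ(73) = -1, μ(74) = 1, μ(77) = 1, μ(78) = -1, μ(79) = -1, μ(82) = 1, μ(83) = -1, μ(85) = 1, μ(86) = 1, μ(87) = 1, μ(89) = -1, μ(91) = 1, μ(93) = 1, μ(94) = 1, μ(95) = 1, μ(97) = -1, μ(101) = -1, μ(102) = -1, μ(103) = -1, μ(105) = -1, μ(106) = 1, μ(107) = -1, μ(109) = -1, μ(110) = -1, μ(111) = 1, μ(113) = -1, μ(114) = -1, μ(115) = 1, with μ = 0 on non-squarefree integers. Summing μ(k)/k for k where μ(k) ≠ 0 gives -11695632086357284237991577642263648122717789/451572209148822968402074375593480892761066957 ≈ -0.0259. (PNT ⟺ this sum → 0 as n → ∞.)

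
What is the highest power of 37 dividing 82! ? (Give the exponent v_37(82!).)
v_37(82!) = 2

Legendre's formula: v_p(n!) = Σ_{k ≥ 1} ⌊n / p^k⌋. For p = 37, n = 82, the terms are:
  ⌊82/37^1⌋ = ⌊82/37⌋ = 2
(the next term ⌊82/37^2⌋ = 0, terminating the sum). Summing: v_37(82!) = 2 = 2.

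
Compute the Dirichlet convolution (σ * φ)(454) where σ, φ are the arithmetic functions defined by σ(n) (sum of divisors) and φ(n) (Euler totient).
(σ * φ)(454) = 1816

Divisors of 454: [1, 2, 227, 454]. For each d | 454:
  d = 1: σ(1) · φ(454/1) = 1 · 226 = 226
  d = 2: σ(2) · φ(454/2) = 3 · 226 = 678
  d = 227: σ(227) · φ(454/227) = 228 · 1 = 228
  d = 454: σ(454) · φ(454/454) = 684 · 1 = 684
Summing: (σ * φ)(454) = 226 + 678 + 228 + 684 = 1816.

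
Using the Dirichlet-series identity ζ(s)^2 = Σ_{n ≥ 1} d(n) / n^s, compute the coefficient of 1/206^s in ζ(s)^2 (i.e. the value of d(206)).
d(206) = 4

ζ(s)^2 = (Σ 1/m^s)(Σ 1/k^s). The coefficient of 1/n^s in the product is the number of ordered pairs (m, k) with mk = n, which equals d(n). For n = 206, divisors are [1, 2, 103, 206], so d(206) = 4.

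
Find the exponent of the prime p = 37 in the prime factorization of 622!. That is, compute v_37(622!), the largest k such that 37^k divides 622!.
v_37(622!) = 16

Legendre's formula: v_p(n!) = Σ_{k ≥ 1} ⌊n / p^k⌋. For p = 37, n = 622, the terms are:
  ⌊622/37^1⌋ = ⌊622/37⌋ = 16
(the next term ⌊622/37^2⌋ = 0, terminating the sum). Summing: v_37(622!) = 16 = 16.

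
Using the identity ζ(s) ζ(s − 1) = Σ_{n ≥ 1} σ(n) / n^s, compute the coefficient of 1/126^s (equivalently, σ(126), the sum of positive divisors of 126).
σ(126) = 312

In the product (Σ m^0/m^s)(Σ k / k^s) = Σ (Σ_{d | n} d) / n^s, the coefficient of 1/n^s is σ(n) = Σ_{d | n} d. For n = 126, divisors are [1, 2, 3, 6, 7, 9, 14, 18, 21, 42, 63, 126]; summing: σ(126) = 312.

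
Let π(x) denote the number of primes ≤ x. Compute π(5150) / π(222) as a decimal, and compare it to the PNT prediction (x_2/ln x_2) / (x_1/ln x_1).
π(5150)/π(222) = 686/47 ≈ 14.5957;  PNT prediction ≈ 14.6643.

π(222) = 47 and π(5150) = 686, so π(5150)/π(222) ≈ 14.5957. The PNT-predicted ratio is (5150/ln(5150)) / (222/ln(222)) ≈ 14.6643. The two agree to within a few percent, as expected.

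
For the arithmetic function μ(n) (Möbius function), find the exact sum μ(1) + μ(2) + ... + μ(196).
Σ_{n ≤ 196} μ(n) = -6

Compute μ(n) for each 1 ≤ n ≤ 196: μ(1) = 1, μ(2) = -1, μ(3) = -1, μ(4) = 0, μ(5) = -1, μ(6) = 1, μ(7) = -1, μ(8) = 0, μ(9) = 0, μ(10) = 1, μ(11) = -1, μ(12) = 0, μ(13) = -1, μ(14) = 1, μ(15) = 1, μ(16) = 0, μ(17) = -1, μ(18) = 0, μ(19) = -1, μ(20) = 0, μ(21) = 1, μ(22) = 1, μ(23) = -1, μ(24) = 0, μ(25) = 0, μ(26) = 1, μ(27) = 0, μ(28) = 0, μ(29) = -1, μ(30) = -1, μ(31) = -1, μ(32) = 0, μ(33) = 1, μ(34) = 1, μ(35) = 1, μ(36) = 0, μ(37) = -1, μ(38) = 1, μ(39) = 1, μ(40) = 0, μ(41) = -1, μ(42) = -1, μ(43) = -1, μ(44) = 0, μ(45) = 0, μ(46) = 1, μ(47) = -1, μ(48) = 0, μ(49) = 0, μ(50) = 0, μ(51) = 1, μ(52) = 0, μ(53) = -1, μ(54) = 0, μ(55) = 1, μ(56) = 0, μ(57) = 1, μ(58) = 1, μ(59) = -1, μ(60) = 0, μ(61) = -1, μ(62) = 1, μ(63) = 0, μ(64) = 0, μ(65) = 1, μ(66) = -1, μ(67) = -1, μ(68) = 0, μ(69) = 1, μ(70) = -1, μ(71) = -1, μ(72) = 0, μ(73) = -1, μ(74) = 1, μ(75) = 0, μ(76) = 0, μ(77) = 1, μ(78) = -1, μ(79) = -1, μ(80) = 0, μ(81) = 0, μ(82) = 1, μ(83) = -1, μ(84) = 0, μ(85) = 1, μ(86) = 1, μ(87) = 1, μ(88) = 0, μ(89) = -1, μ(90) = 0, μ(91) = 1, μ(92) = 0, μ(93) = 1, μ(94) = 1, μ(95) = 1, μ(96) = 0, μ(97) = -1, μ(98) = 0, μ(99) = 0, μ(100) = 0, μ(101) = -1, μ(102) = -1, μ(103) = -1, μ(104) = 0, μ(105) = -1, μ(106) = 1, μ(107) = -1, μ(108) = 0, μ(109) = -1, μ(110) = -1, μ(111) = 1, μ(112) = 0, μ(113) = -1, μ(114) = -1, μ(115) = 1, μ(116) = 0, μ(117) = 0, μ(118) = 1, μ(119) = 1, μ(120) = 0, μ(121) = 0, μ(122) = 1, μ(123) = 1, μ(124) = 0, μ(125) = 0, μ(126) = 0, μ(127) = -1, μ(128) = 0, μ(129) = 1, μ(130) = -1, μ(131) = -1, μ(132) = 0, μ(133) = 1, μ(134) = 1, μ(135) = 0, μ(136) = 0, μ(137) = -1, μ(138) = -1, μ(139) = -1, μ(140) = 0, μ(141) = 1, μ(142) = 1, μ(143) = 1, μ(144) = 0, μ(145) = 1, μ(146) = 1, μ(147) = 0, μ(148) = 0, μ(149) = -1, μ(150) = 0, μ(151) = -1, μ(152) = 0, μ(153) = 0, μ(154) = -1, μ(155) = 1, μ(156) = 0, μ(157) = -1, μ(158) = 1, μ(159) = 1, μ(160) = 0, μ(161) = 1, μ(162) = 0, μ(163) = -1, μ(164) = 0, μ(165) = -1, μ(166) = 1, μ(167) = -1, μ(168) = 0, μ(169) = 0, μ(170) = -1, μ(171) = 0, μ(172) = 0, μ(173) = -1, μ(174) = -1, μ(175) = 0, μ(176) = 0, μ(177) = 1, μ(178) = 1, μ(179) = -1, μ(180) = 0, μ(181) = -1, μ(182) = -1, μ(183) = 1, μ(184) = 0, μ(185) = 1, μ(186) = -1, μ(187) = 1, μ(188) = 0, μ(189) = 0, μ(190) = -1, μ(191) = -1, μ(192) = 0, μ(193) = -1, μ(194) = 1, μ(195) = -1, μ(196) = 0. Summing all 196 values: -6. (Mertens function M(x) = Σ_{n ≤ x} μ(n); on average M(x) should be small (PNT ⟺ M(x) = o(x)).)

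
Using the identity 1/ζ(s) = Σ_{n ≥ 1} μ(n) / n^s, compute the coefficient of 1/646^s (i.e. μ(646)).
μ(646) = -1

Factor n = 646 = 2 · 17 · 19. μ(n) = 0 if any exponent ≥ 2 (not squarefree); otherwise μ(n) = (−1)^{ω(n)} where ω(n) is the number of distinct prime factors. Applying: μ(646) = -1.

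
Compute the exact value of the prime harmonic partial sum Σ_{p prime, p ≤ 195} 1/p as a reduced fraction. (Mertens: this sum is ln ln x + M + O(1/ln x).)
Σ 1/p = 385774678978047295113064712800727674369526436922217581784412894295689697835549/198962376391690981640415251545285153602734402721821058212203976095413910572270

π(195) = 44, so the primes ≤ 195 are [2, 3, 5, 7, 11, 13, 17, 19, 23, 29, 31, 37, 41, 43, 47, 53, 59, 61, 67, 71, 73, 79, 83, 89, 97, 101, 103, 107, 109, 113, 127, 131, 137, 139, 149, 151, 157, 163, 167, 173, 179, 181, 191, 193]. Summing 1/p over these primes: 385774678978047295113064712800727674369526436922217581784412894295689697835549/198962376391690981640415251545285153602734402721821058212203976095413910572270 ≈ 1.9389. Mertens estimate ln ln(195) + 0.2615 ≈ 1.9241.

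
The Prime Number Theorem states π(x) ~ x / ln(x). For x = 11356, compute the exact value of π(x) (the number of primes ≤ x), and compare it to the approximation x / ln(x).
π(11356) = 1372;  x/ln(x) ≈ 1216.17;  relative error ≈ 11.36%.

Directly count primes up to 11356: π(11356) = 1372. The PNT approximation gives 11356/ln(11356) ≈ 11356/9.33750 ≈ 1216.17. Relative error (π(x) − x/ln(x)) / π(x) ≈ 11.36%; the approximation is known to undercount slightly (Li(x) is a better estimate).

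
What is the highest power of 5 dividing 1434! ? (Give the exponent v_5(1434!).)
v_5(1434!) = 356

Legendre's formula: v_p(n!) = Σ_{k ≥ 1} ⌊n / p^k⌋. For p = 5, n = 1434, the terms are:
  ⌊1434/5^1⌋ = ⌊1434/5⌋ = 286
  ⌊1434/5^2⌋ = ⌊1434/25⌋ = 57
  ⌊1434/5^3⌋ = ⌊1434/125⌋ = 11
  ⌊1434/5^4⌋ = ⌊1434/625⌋ = 2
(the next term ⌊1434/5^5⌋ = 0, terminating the sum). Summing: v_5(1434!) = 286 + 57 + 11 + 2 = 356.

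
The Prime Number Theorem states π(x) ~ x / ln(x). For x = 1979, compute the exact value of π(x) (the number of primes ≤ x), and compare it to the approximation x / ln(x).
π(1979) = 299;  x/ln(x) ≈ 260.73;  relative error ≈ 12.80%.

Directly count primes up to 1979: π(1979) = 299. The PNT approximation gives 1979/ln(1979) ≈ 1979/7.59035 ≈ 260.73. Relative error (π(x) − x/ln(x)) / π(x) ≈ 12.80%; the approximation is known to undercount slightly (Li(x) is a better estimate).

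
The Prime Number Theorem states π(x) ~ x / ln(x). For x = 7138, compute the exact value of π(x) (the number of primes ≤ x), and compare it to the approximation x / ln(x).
π(7138) = 914;  x/ln(x) ≈ 804.45;  relative error ≈ 11.99%.

Directly count primes up to 7138: π(7138) = 914. The PNT approximation gives 7138/ln(7138) ≈ 7138/8.87319 ≈ 804.45. Relative error (π(x) − x/ln(x)) / π(x) ≈ 11.99%; the approximation is known to undercount slightly (Li(x) is a better estimate).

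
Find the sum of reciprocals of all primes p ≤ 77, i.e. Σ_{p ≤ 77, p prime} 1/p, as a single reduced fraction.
Σ 1/p = 71544353681891529224514036059/40729680599249024150621323470

π(77) = 21, so the primes ≤ 77 are [2, 3, 5, 7, 11, 13, 17, 19, 23, 29, 31, 37, 41, 43, 47, 53, 59, 61, 67, 71, 73]. Summing 1/p over these primes: 71544353681891529224514036059/40729680599249024150621323470 ≈ 1.7566. Mertens estimate ln ln(77) + 0.2615 ≈ 1.7302.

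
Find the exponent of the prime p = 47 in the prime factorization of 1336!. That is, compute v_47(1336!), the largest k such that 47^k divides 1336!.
v_47(1336!) = 28

Legendre's formula: v_p(n!) = Σ_{k ≥ 1} ⌊n / p^k⌋. For p = 47, n = 1336, the terms are:
  ⌊1336/47^1⌋ = ⌊1336/47⌋ = 28
(the next term ⌊1336/47^2⌋ = 0, terminating the sum). Summing: v_47(1336!) = 28 = 28.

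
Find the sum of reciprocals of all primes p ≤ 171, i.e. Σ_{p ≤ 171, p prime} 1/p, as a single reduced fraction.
Σ 1/p = 1840793455149223796977553240989608507934961889604586193282330007699/962947420735983927056946215901134429196419130606213075415963491270

π(171) = 39, so the primes ≤ 171 are [2, 3, 5, 7, 11, 13, 17, 19, 23, 29, 31, 37, 41, 43, 47, 53, 59, 61, 67, 71, 73, 79, 83, 89, 97, 101, 103, 107, 109, 113, 127, 131, 137, 139, 149, 151, 157, 163, 167]. Summing 1/p over these primes: 1840793455149223796977553240989608507934961889604586193282330007699/962947420735983927056946215901134429196419130606213075415963491270 ≈ 1.9116. Mertens estimate ln ln(171) + 0.2615 ≈ 1.8989.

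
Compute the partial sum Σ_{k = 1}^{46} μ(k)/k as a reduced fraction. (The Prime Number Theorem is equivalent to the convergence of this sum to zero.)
Σ μ(k)/k = 10026981687881/13082761331670030

Values of μ(k) for 1 ≤ k ≤ 46: μ(1) = 1, μ(2) = -1, μ(3) = -1, μ(5) = -1, μ(6) = 1, μ(7) = -1, μ(10) = 1, μ(11) = -1, μ(13) = -1, μ(14) = 1, μ(15) = 1, μ(17) = -1, μ(19) = -1, μ(21) = 1, μ(22) = 1, μ(23) = -1, μ(26) = 1, μ(29) = -1, μ(30) = -1, μ(31) = -1, μ(33) = 1, μ(34) = 1, μ(35) = 1, μ(37) = -1, μ(38) = 1, μ(39) = 1, μ(41) = -1, μ(42) = -1, μ(43) = -1, μ(46) = 1, with μ = 0 on non-squarefree integers. Summing μ(k)/k for k where μ(k) ≠ 0 gives 10026981687881/13082761331670030 ≈ 0.0008. (PNT ⟺ this sum → 0 as n → ∞.)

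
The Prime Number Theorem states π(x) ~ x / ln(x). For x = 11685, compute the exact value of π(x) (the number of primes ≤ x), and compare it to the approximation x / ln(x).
π(11685) = 1402;  x/ln(x) ≈ 1247.59;  relative error ≈ 11.01%.

Directly count primes up to 11685: π(11685) = 1402. The PNT approximation gives 11685/ln(11685) ≈ 11685/9.36606 ≈ 1247.59. Relative error (π(x) − x/ln(x)) / π(x) ≈ 11.01%; the approximation is known to undercount slightly (Li(x) is a better estimate).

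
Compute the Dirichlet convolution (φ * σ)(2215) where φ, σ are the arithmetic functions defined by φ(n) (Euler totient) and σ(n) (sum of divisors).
(φ * σ)(2215) = 8860

Divisors of 2215: [1, 5, 443, 2215]. For each d | 2215:
  d = 1: φ(1) · σ(2215/1) = 1 · 2664 = 2664
  d = 5: φ(5) · σ(2215/5) = 4 · 444 = 1776
  d = 443: φ(443) · σ(2215/443) = 442 · 6 = 2652
  d = 2215: φ(2215) · σ(2215/2215) = 1768 · 1 = 1768
Summing: (φ * σ)(2215) = 2664 + 1776 + 2652 + 1768 = 8860.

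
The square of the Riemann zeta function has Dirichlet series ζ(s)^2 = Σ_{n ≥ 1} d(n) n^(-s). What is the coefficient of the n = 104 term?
d(104) = 8

ζ(s)^2 = (Σ 1/m^s)(Σ 1/k^s). The coefficient of 1/n^s in the product is the number of ordered pairs (m, k) with mk = n, which equals d(n). For n = 104, divisors are [1, 2, 4, 8, 13, 26, 52, 104], so d(104) = 8.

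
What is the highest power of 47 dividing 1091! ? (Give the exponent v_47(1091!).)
v_47(1091!) = 23

Legendre's formula: v_p(n!) = Σ_{k ≥ 1} ⌊n / p^k⌋. For p = 47, n = 1091, the terms are:
  ⌊1091/47^1⌋ = ⌊1091/47⌋ = 23
(the next term ⌊1091/47^2⌋ = 0, terminating the sum). Summing: v_47(1091!) = 23 = 23.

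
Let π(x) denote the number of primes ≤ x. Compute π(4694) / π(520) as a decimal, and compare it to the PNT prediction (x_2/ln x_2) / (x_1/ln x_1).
π(4694)/π(520) = 634/97 ≈ 6.5361;  PNT prediction ≈ 6.6776.

π(520) = 97 and π(4694) = 634, so π(4694)/π(520) ≈ 6.5361. The PNT-predicted ratio is (4694/ln(4694)) / (520/ln(520)) ≈ 6.6776. The two agree to within a few percent, as expected.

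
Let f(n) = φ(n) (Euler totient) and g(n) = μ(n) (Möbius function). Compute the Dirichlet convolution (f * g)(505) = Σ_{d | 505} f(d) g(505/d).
(φ * μ)(505) = 297

Divisors of 505: [1, 5, 101, 505]. For each d | 505:
  d = 1: φ(1) · μ(505/1) = 1 · 1 = 1
  d = 5: φ(5) · μ(505/5) = 4 · -1 = -4
  d = 101: φ(101) · μ(505/101) = 100 · -1 = -100
  d = 505: φ(505) · μ(505/505) = 400 · 1 = 400
Summing: (φ * μ)(505) = 1 + -4 + -100 + 400 = 297.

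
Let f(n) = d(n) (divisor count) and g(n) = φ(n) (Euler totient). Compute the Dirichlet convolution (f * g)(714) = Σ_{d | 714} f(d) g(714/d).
(d * φ)(714) = 1728

Divisors of 714: [1, 2, 3, 6, 7, 14, 17, 21, 34, 42, 51, 102, 119, 238, 357, 714]. For each d | 714:
  d = 1: d(1) · φ(714/1) = 1 · 192 = 192
  d = 2: d(2) · φ(714/2) = 2 · 192 = 384
  d = 3: d(3) · φ(714/3) = 2 · 96 = 192
  d = 6: d(6) · φ(714/6) = 4 · 96 = 384
  d = 7: d(7) · φ(714/7) = 2 · 32 = 64
  d = 14: d(14) · φ(714/14) = 4 · 32 = 128
  d = 17: d(17) · φ(714/17) = 2 · 12 = 24
  d = 21: d(21) · φ(714/21) = 4 · 16 = 64
  d = 34: d(34) · φ(714/34) = 4 · 12 = 48
  d = 42: d(42) · φ(714/42) = 8 · 16 = 128
  d = 51: d(51) · φ(714/51) = 4 · 6 = 24
  d = 102: d(102) · φ(714/102) = 8 · 6 = 48
  d = 119: d(119) · φ(714/119) = 4 · 2 = 8
  d = 238: d(238) · φ(714/238) = 8 · 2 = 16
  d = 357: d(357) · φ(714/357) = 8 · 1 = 8
  d = 714: d(714) · φ(714/714) = 16 · 1 = 16
Summing: (d * φ)(714) = 192 + 384 + 192 + 384 + 64 + 128 + 24 + 64 + 48 + 128 + 24 + 48 + 8 + 16 + 8 + 16 = 1728.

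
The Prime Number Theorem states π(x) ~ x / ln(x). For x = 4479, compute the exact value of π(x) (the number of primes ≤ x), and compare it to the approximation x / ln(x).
π(4479) = 607;  x/ln(x) ≈ 532.76;  relative error ≈ 12.23%.

Directly count primes up to 4479: π(4479) = 607. The PNT approximation gives 4479/ln(4479) ≈ 4479/8.40716 ≈ 532.76. Relative error (π(x) − x/ln(x)) / π(x) ≈ 12.23%; the approximation is known to undercount slightly (Li(x) is a better estimate).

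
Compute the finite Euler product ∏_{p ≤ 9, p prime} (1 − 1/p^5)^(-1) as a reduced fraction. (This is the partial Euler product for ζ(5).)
∏ = 8508543750/8205616331

The primes p ≤ 9 are [2, 3, 5, 7]. For each prime, (1 − 1/p^5)^(-1) = p^5 / (p^5 − 1). The product is (1 − 1/2^5)^(-1), (1 − 1/3^5)^(-1), (1 − 1/5^5)^(-1), (1 − 1/7^5)^(-1) = ∏ p^5 / (p^5 − 1) = 8508543750/8205616331.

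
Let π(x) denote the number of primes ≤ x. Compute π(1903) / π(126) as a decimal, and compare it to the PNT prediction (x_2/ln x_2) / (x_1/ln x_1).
π(1903)/π(126) = 291/30 ≈ 9.7000;  PNT prediction ≈ 9.6731.

π(126) = 30 and π(1903) = 291, so π(1903)/π(126) ≈ 9.7000. The PNT-predicted ratio is (1903/ln(1903)) / (126/ln(126)) ≈ 9.6731. The two agree to within a few percent, as expected.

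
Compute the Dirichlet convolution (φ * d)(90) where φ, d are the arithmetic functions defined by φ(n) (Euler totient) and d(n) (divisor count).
(φ * d)(90) = 234

Divisors of 90: [1, 2, 3, 5, 6, 9, 10, 15, 18, 30, 45, 90]. For each d | 90:
  d = 1: φ(1) · d(90/1) = 1 · 12 = 12
  d = 2: φ(2) · d(90/2) = 1 · 6 = 6
  d = 3: φ(3) · d(90/3) = 2 · 8 = 16
  d = 5: φ(5) · d(90/5) = 4 · 6 = 24
  d = 6: φ(6) · d(90/6) = 2 · 4 = 8
  d = 9: φ(9) · d(90/9) = 6 · 4 = 24
  d = 10: φ(10) · d(90/10) = 4 · 3 = 12
  d = 15: φ(15) · d(90/15) = 8 · 4 = 32
  d = 18: φ(18) · d(90/18) = 6 · 2 = 12
  d = 30: φ(30) · d(90/30) = 8 · 2 = 16
  d = 45: φ(45) · d(90/45) = 24 · 2 = 48
  d = 90: φ(90) · d(90/90) = 24 · 1 = 24
Summing: (φ * d)(90) = 12 + 6 + 16 + 24 + 8 + 24 + 12 + 32 + 12 + 16 + 48 + 24 = 234.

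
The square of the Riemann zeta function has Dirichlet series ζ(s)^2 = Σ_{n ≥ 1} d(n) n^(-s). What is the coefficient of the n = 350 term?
d(350) = 12

ζ(s)^2 = (Σ 1/m^s)(Σ 1/k^s). The coefficient of 1/n^s in the product is the number of ordered pairs (m, k) with mk = n, which equals d(n). For n = 350, divisors are [1, 2, 5, 7, 10, 14, 25, 35, 50, 70, 175, 350], so d(350) = 12.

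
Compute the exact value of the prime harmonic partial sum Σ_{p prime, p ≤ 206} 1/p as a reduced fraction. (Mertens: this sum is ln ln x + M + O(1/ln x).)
Σ 1/p = 15202313841027497739047080375538859939135227730139536997746371469607707132833646367/7799922041683461553249199106329813876687996789903550945093032474868511536164700810

π(206) = 46, so the primes ≤ 206 are [2, 3, 5, 7, 11, 13, 17, 19, 23, 29, 31, 37, 41, 43, 47, 53, 59, 61, 67, 71, 73, 79, 83, 89, 97, 101, 103, 107, 109, 113, 127, 131, 137, 139, 149, 151, 157, 163, 167, 173, 179, 181, 191, 193, 197, 199]. Summing 1/p over these primes: 15202313841027497739047080375538859939135227730139536997746371469607707132833646367/7799922041683461553249199106329813876687996789903550945093032474868511536164700810 ≈ 1.9490. Mertens estimate ln ln(206) + 0.2615 ≈ 1.9344.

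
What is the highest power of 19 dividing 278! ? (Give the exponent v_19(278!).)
v_19(278!) = 14

Legendre's formula: v_p(n!) = Σ_{k ≥ 1} ⌊n / p^k⌋. For p = 19, n = 278, the terms are:
  ⌊278/19^1⌋ = ⌊278/19⌋ = 14
(the next term ⌊278/19^2⌋ = 0, terminating the sum). Summing: v_19(278!) = 14 = 14.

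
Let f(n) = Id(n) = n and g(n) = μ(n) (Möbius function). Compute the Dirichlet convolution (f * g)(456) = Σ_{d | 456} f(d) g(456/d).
(Id * μ)(456) = 144

Divisors of 456: [1, 2, 3, 4, 6, 8, 12, 19, 24, 38, 57, 76, 114, 152, 228, 456]. For each d | 456:
  d = 1: Id(1) · μ(456/1) = 1 · 0 = 0
  d = 2: Id(2) · μ(456/2) = 2 · 0 = 0
  d = 3: Id(3) · μ(456/3) = 3 · 0 = 0
  d = 4: Id(4) · μ(456/4) = 4 · -1 = -4
  d = 6: Id(6) · μ(456/6) = 6 · 0 = 0
  d = 8: Id(8) · μ(456/8) = 8 · 1 = 8
  d = 12: Id(12) · μ(456/12) = 12 · 1 = 12
  d = 19: Id(19) · μ(456/19) = 19 · 0 = 0
  d = 24: Id(24) · μ(456/24) = 24 · -1 = -24
  d = 38: Id(38) · μ(456/38) = 38 · 0 = 0
  d = 57: Id(57) · μ(456/57) = 57 · 0 = 0
  d = 76: Id(76) · μ(456/76) = 76 · 1 = 76
  d = 114: Id(114) · μ(456/114) = 114 · 0 = 0
  d = 152: Id(152) · μ(456/152) = 152 · -1 = -152
  d = 228: Id(228) · μ(456/228) = 228 · -1 = -228
  d = 456: Id(456) · μ(456/456) = 456 · 1 = 456
Summing: (Id * μ)(456) = 0 + 0 + 0 + -4 + 0 + 8 + 12 + 0 + -24 + 0 + 0 + 76 + 0 + -152 + -228 + 456 = 144.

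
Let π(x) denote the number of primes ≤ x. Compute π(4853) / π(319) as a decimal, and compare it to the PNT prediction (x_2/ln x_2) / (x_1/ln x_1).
π(4853)/π(319) = 650/66 ≈ 9.8485;  PNT prediction ≈ 10.3338.

π(319) = 66 and π(4853) = 650, so π(4853)/π(319) ≈ 9.8485. The PNT-predicted ratio is (4853/ln(4853)) / (319/ln(319)) ≈ 10.3338. The two agree to within a few percent, as expected.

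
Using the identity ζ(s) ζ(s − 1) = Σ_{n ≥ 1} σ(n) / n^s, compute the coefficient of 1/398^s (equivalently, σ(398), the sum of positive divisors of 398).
σ(398) = 600

In the product (Σ m^0/m^s)(Σ k / k^s) = Σ (Σ_{d | n} d) / n^s, the coefficient of 1/n^s is σ(n) = Σ_{d | n} d. For n = 398, divisors are [1, 2, 199, 398]; summing: σ(398) = 600.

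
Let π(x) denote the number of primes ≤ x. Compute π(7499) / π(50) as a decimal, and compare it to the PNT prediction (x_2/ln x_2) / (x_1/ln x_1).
π(7499)/π(50) = 950/15 ≈ 63.3333;  PNT prediction ≈ 65.7578.

π(50) = 15 and π(7499) = 950, so π(7499)/π(50) ≈ 63.3333. The PNT-predicted ratio is (7499/ln(7499)) / (50/ln(50)) ≈ 65.7578. The two agree to within a few percent, as expected.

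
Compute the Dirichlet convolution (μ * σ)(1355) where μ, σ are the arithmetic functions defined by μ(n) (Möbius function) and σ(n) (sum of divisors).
(μ * σ)(1355) = 1355

Divisors of 1355: [1, 5, 271, 1355]. For each d | 1355:
  d = 1: μ(1) · σ(1355/1) = 1 · 1632 = 1632
  d = 5: μ(5) · σ(1355/5) = -1 · 272 = -272
  d = 271: μ(271) · σ(1355/271) = -1 · 6 = -6
  d = 1355: μ(1355) · σ(1355/1355) = 1 · 1 = 1
Summing: (μ * σ)(1355) = 1632 + -272 + -6 + 1 = 1355.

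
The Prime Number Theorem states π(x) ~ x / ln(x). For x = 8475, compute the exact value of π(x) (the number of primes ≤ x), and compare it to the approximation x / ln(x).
π(8475) = 1059;  x/ln(x) ≈ 936.99;  relative error ≈ 11.52%.

Directly count primes up to 8475: π(8475) = 1059. The PNT approximation gives 8475/ln(8475) ≈ 8475/9.04488 ≈ 936.99. Relative error (π(x) − x/ln(x)) / π(x) ≈ 11.52%; the approximation is known to undercount slightly (Li(x) is a better estimate).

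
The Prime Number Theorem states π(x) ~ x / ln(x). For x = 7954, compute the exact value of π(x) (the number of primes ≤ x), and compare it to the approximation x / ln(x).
π(7954) = 1005;  x/ln(x) ≈ 885.61;  relative error ≈ 11.88%.

Directly count primes up to 7954: π(7954) = 1005. The PNT approximation gives 7954/ln(7954) ≈ 7954/8.98143 ≈ 885.61. Relative error (π(x) − x/ln(x)) / π(x) ≈ 11.88%; the approximation is known to undercount slightly (Li(x) is a better estimate).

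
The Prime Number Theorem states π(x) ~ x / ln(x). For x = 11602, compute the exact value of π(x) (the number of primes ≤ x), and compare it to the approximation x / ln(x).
π(11602) = 1396;  x/ln(x) ≈ 1239.67;  relative error ≈ 11.20%.

Directly count primes up to 11602: π(11602) = 1396. The PNT approximation gives 11602/ln(11602) ≈ 11602/9.35893 ≈ 1239.67. Relative error (π(x) − x/ln(x)) / π(x) ≈ 11.20%; the approximation is known to undercount slightly (Li(x) is a better estimate).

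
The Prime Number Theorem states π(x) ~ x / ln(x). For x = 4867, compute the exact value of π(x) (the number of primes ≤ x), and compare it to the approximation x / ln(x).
π(4867) = 651;  x/ln(x) ≈ 573.25;  relative error ≈ 11.94%.

Directly count primes up to 4867: π(4867) = 651. The PNT approximation gives 4867/ln(4867) ≈ 4867/8.49023 ≈ 573.25. Relative error (π(x) − x/ln(x)) / π(x) ≈ 11.94%; the approximation is known to undercount slightly (Li(x) is a better estimate).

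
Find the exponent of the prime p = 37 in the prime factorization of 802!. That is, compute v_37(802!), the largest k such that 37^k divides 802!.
v_37(802!) = 21

Legendre's formula: v_p(n!) = Σ_{k ≥ 1} ⌊n / p^k⌋. For p = 37, n = 802, the terms are:
  ⌊802/37^1⌋ = ⌊802/37⌋ = 21
(the next term ⌊802/37^2⌋ = 0, terminating the sum). Summing: v_37(802!) = 21 = 21.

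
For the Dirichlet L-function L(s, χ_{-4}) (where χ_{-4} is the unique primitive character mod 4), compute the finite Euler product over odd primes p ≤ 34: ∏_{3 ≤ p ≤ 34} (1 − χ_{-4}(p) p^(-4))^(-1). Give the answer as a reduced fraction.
∏ = 1870816715381797956556539609218365/1891731462842378884815364370202624

The odd primes p ≤ 34 are [3, 5, 7, 11, 13, 17, 19, 23, 29, 31]. For each, χ(p) = 1 if p ≡ 1 mod 4, χ(p) = −1 if p ≡ 3 mod 4. Taking (1 − χ(p)/p^4)^(-1) = p^4/(p^4 − χ(p)): (1 − (-1)/3^4)^(-1) · (1 − (1)/5^4)^(-1) · (1 − (-1)/7^4)^(-1) · (1 − (-1)/11^4)^(-1) · (1 − (1)/13^4)^(-1) · (1 − (1)/17^4)^(-1) · (1 − (-1)/19^4)^(-1) · (1 − (-1)/23^4)^(-1) · (1 − (1)/29^4)^(-1) · (1 − (-1)/31^4)^(-1) = 1870816715381797956556539609218365/1891731462842378884815364370202624.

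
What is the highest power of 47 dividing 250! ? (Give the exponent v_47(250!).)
v_47(250!) = 5

Legendre's formula: v_p(n!) = Σ_{k ≥ 1} ⌊n / p^k⌋. For p = 47, n = 250, the terms are:
  ⌊250/47^1⌋ = ⌊250/47⌋ = 5
(the next term ⌊250/47^2⌋ = 0, terminating the sum). Summing: v_47(250!) = 5 = 5.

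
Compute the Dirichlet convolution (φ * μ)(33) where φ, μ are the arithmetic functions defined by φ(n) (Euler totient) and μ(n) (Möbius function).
(φ * μ)(33) = 9

Divisors of 33: [1, 3, 11, 33]. For each d | 33:
  d = 1: φ(1) · μ(33/1) = 1 · 1 = 1
  d = 3: φ(3) · μ(33/3) = 2 · -1 = -2
  d = 11: φ(11) · μ(33/11) = 10 · -1 = -10
  d = 33: φ(33) · μ(33/33) = 20 · 1 = 20
Summing: (φ * μ)(33) = 1 + -2 + -10 + 20 = 9.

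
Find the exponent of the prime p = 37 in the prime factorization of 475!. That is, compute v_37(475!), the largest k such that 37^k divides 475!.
v_37(475!) = 12

Legendre's formula: v_p(n!) = Σ_{k ≥ 1} ⌊n / p^k⌋. For p = 37, n = 475, the terms are:
  ⌊475/37^1⌋ = ⌊475/37⌋ = 12
(the next term ⌊475/37^2⌋ = 0, terminating the sum). Summing: v_37(475!) = 12 = 12.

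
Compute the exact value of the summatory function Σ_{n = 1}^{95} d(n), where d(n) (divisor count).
Σ_{n ≤ 95} d(n) = 447

Compute d(n) for each 1 ≤ n ≤ 95: d(1) = 1, d(2) = 2, d(3) = 2, d(4) = 3, d(5) = 2, d(6) = 4, d(7) = 2, d(8) = 4, d(9) = 3, d(10) = 4, d(11) = 2, d(12) = 6, d(13) = 2, d(14) = 4, d(15) = 4, d(16) = 5, d(17) = 2, d(18) = 6, d(19) = 2, d(20) = 6, d(21) = 4, d(22) = 4, d(23) = 2, d(24) = 8, d(25) = 3, d(26) = 4, d(27) = 4, d(28) = 6, d(29) = 2, d(30) = 8, d(31) = 2, d(32) = 6, d(33) = 4, d(34) = 4, d(35) = 4, d(36) = 9, d(37) = 2, d(38) = 4, d(39) = 4, d(40) = 8, d(41) = 2, d(42) = 8, d(43) = 2, d(44) = 6, d(45) = 6, d(46) = 4, d(47) = 2, d(48) = 10, d(49) = 3, d(50) = 6, d(51) = 4, d(52) = 6, d(53) = 2, d(54) = 8, d(55) = 4, d(56) = 8, d(57) = 4, d(58) = 4, d(59) = 2, d(60) = 12, d(61) = 2, d(62) = 4, d(63) = 6, d(64) = 7, d(65) = 4, d(66) = 8, d(67) = 2, d(68) = 6, d(69) = 4, d(70) = 8, d(71) = 2, d(72) = 12, d(73) = 2, d(74) = 4, d(75) = 6, d(76) = 6, d(77) = 4, d(78) = 8, d(79) = 2, d(80) = 10, d(81) = 5, d(82) = 4, d(83) = 2, d(84) = 12, d(85) = 4, d(86) = 4, d(87) = 4, d(88) = 8, d(89) = 2, d(90) = 12, d(91) = 4, d(92) = 6, d(93) = 4, d(94) = 4, d(95) = 4. Summing all 95 values: 447. (Dirichlet's divisor formula: Σ_{n ≤ x} d(n) = x ln(x) + (2γ − 1) x + O(√x). For x = 95, the asymptotic estimate is ≈ 447.29.)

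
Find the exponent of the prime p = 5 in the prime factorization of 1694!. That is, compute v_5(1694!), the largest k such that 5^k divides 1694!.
v_5(1694!) = 420

Legendre's formula: v_p(n!) = Σ_{k ≥ 1} ⌊n / p^k⌋. For p = 5, n = 1694, the terms are:
  ⌊1694/5^1⌋ = ⌊1694/5⌋ = 338
  ⌊1694/5^2⌋ = ⌊1694/25⌋ = 67
  ⌊1694/5^3⌋ = ⌊1694/125⌋ = 13
  ⌊1694/5^4⌋ = ⌊1694/625⌋ = 2
(the next term ⌊1694/5^5⌋ = 0, terminating the sum). Summing: v_5(1694!) = 338 + 67 + 13 + 2 = 420.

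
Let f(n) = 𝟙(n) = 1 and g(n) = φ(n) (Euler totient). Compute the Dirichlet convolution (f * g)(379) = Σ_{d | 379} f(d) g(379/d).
(𝟙 * φ)(379) = 379

Divisors of 379: [1, 379]. For each d | 379:
  d = 1: 𝟙(1) · φ(379/1) = 1 · 378 = 378
  d = 379: 𝟙(379) · φ(379/379) = 1 · 1 = 1
Summing: (𝟙 * φ)(379) = 378 + 1 = 379.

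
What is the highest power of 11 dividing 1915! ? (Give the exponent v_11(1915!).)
v_11(1915!) = 190

Legendre's formula: v_p(n!) = Σ_{k ≥ 1} ⌊n / p^k⌋. For p = 11, n = 1915, the terms are:
  ⌊1915/11^1⌋ = ⌊1915/11⌋ = 174
  ⌊1915/11^2⌋ = ⌊1915/121⌋ = 15
  ⌊1915/11^3⌋ = ⌊1915/1331⌋ = 1
(the next term ⌊1915/11^4⌋ = 0, terminating the sum). Summing: v_11(1915!) = 174 + 15 + 1 = 190.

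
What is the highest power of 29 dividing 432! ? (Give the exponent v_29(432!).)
v_29(432!) = 14

Legendre's formula: v_p(n!) = Σ_{k ≥ 1} ⌊n / p^k⌋. For p = 29, n = 432, the terms are:
  ⌊432/29^1⌋ = ⌊432/29⌋ = 14
(the next term ⌊432/29^2⌋ = 0, terminating the sum). Summing: v_29(432!) = 14 = 14.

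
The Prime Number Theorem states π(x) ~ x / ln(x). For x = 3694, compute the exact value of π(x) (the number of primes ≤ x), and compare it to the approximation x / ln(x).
π(3694) = 515;  x/ln(x) ≈ 449.69;  relative error ≈ 12.68%.

Directly count primes up to 3694: π(3694) = 515. The PNT approximation gives 3694/ln(3694) ≈ 3694/8.21447 ≈ 449.69. Relative error (π(x) − x/ln(x)) / π(x) ≈ 12.68%; the approximation is known to undercount slightly (Li(x) is a better estimate).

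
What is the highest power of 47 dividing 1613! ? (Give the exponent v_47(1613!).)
v_47(1613!) = 34

Legendre's formula: v_p(n!) = Σ_{k ≥ 1} ⌊n / p^k⌋. For p = 47, n = 1613, the terms are:
  ⌊1613/47^1⌋ = ⌊1613/47⌋ = 34
(the next term ⌊1613/47^2⌋ = 0, terminating the sum). Summing: v_47(1613!) = 34 = 34.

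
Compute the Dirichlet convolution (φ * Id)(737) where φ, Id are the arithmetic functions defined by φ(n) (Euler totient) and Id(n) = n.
(φ * Id)(737) = 2793

Divisors of 737: [1, 11, 67, 737]. For each d | 737:
  d = 1: φ(1) · Id(737/1) = 1 · 737 = 737
  d = 11: φ(11) · Id(737/11) = 10 · 67 = 670
  d = 67: φ(67) · Id(737/67) = 66 · 11 = 726
  d = 737: φ(737) · Id(737/737) = 660 · 1 = 660
Summing: (φ * Id)(737) = 737 + 670 + 726 + 660 = 2793.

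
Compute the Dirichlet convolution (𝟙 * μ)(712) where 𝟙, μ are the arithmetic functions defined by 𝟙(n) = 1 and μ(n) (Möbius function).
(𝟙 * μ)(712) = 0

Divisors of 712: [1, 2, 4, 8, 89, 178, 356, 712]. For each d | 712:
  d = 1: 𝟙(1) · μ(712/1) = 1 · 0 = 0
  d = 2: 𝟙(2) · μ(712/2) = 1 · 0 = 0
  d = 4: 𝟙(4) · μ(712/4) = 1 · 1 = 1
  d = 8: 𝟙(8) · μ(712/8) = 1 · -1 = -1
  d = 89: 𝟙(89) · μ(712/89) = 1 · 0 = 0
  d = 178: 𝟙(178) · μ(712/178) = 1 · 0 = 0
  d = 356: 𝟙(356) · μ(712/356) = 1 · -1 = -1
  d = 712: 𝟙(712) · μ(712/712) = 1 · 1 = 1
Summing: (𝟙 * μ)(712) = 0 + 0 + 1 + -1 + 0 + 0 + -1 + 1 = 0.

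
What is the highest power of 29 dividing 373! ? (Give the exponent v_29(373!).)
v_29(373!) = 12

Legendre's formula: v_p(n!) = Σ_{k ≥ 1} ⌊n / p^k⌋. For p = 29, n = 373, the terms are:
  ⌊373/29^1⌋ = ⌊373/29⌋ = 12
(the next term ⌊373/29^2⌋ = 0, terminating the sum). Summing: v_29(373!) = 12 = 12.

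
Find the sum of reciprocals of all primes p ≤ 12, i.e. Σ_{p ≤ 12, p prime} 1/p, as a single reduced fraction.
Σ 1/p = 2927/2310

π(12) = 5, so the primes ≤ 12 are [2, 3, 5, 7, 11]. Summing 1/p over these primes: 2927/2310 ≈ 1.2671. Mertens estimate ln ln(12) + 0.2615 ≈ 1.1717.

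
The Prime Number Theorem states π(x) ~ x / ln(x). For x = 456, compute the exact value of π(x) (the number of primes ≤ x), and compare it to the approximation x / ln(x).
π(456) = 87;  x/ln(x) ≈ 74.48;  relative error ≈ 14.39%.

Directly count primes up to 456: π(456) = 87. The PNT approximation gives 456/ln(456) ≈ 456/6.12249 ≈ 74.48. Relative error (π(x) − x/ln(x)) / π(x) ≈ 14.39%; the approximation is known to undercount slightly (Li(x) is a better estimate).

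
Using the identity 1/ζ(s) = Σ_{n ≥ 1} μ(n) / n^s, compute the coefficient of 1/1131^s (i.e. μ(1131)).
μ(1131) = -1

Factor n = 1131 = 3 · 13 · 29. μ(n) = 0 if any exponent ≥ 2 (not squarefree); otherwise μ(n) = (−1)^{ω(n)} where ω(n) is the number of distinct prime factors. Applying: μ(1131) = -1.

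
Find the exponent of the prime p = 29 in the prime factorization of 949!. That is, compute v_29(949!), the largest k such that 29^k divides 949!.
v_29(949!) = 33

Legendre's formula: v_p(n!) = Σ_{k ≥ 1} ⌊n / p^k⌋. For p = 29, n = 949, the terms are:
  ⌊949/29^1⌋ = ⌊949/29⌋ = 32
  ⌊949/29^2⌋ = ⌊949/841⌋ = 1
(the next term ⌊949/29^3⌋ = 0, terminating the sum). Summing: v_29(949!) = 32 + 1 = 33.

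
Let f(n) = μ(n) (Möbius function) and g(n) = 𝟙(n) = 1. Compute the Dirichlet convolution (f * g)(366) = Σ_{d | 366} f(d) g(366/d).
(μ * 𝟙)(366) = 0

Divisors of 366: [1, 2, 3, 6, 61, 122, 183, 366]. For each d | 366:
  d = 1: μ(1) · 𝟙(366/1) = 1 · 1 = 1
  d = 2: μ(2) · 𝟙(366/2) = -1 · 1 = -1
  d = 3: μ(3) · 𝟙(366/3) = -1 · 1 = -1
  d = 6: μ(6) · 𝟙(366/6) = 1 · 1 = 1
  d = 61: μ(61) · 𝟙(366/61) = -1 · 1 = -1
  d = 122: μ(122) · 𝟙(366/122) = 1 · 1 = 1
  d = 183: μ(183) · 𝟙(366/183) = 1 · 1 = 1
  d = 366: μ(366) · 𝟙(366/366) = -1 · 1 = -1
Summing: (μ * 𝟙)(366) = 1 + -1 + -1 + 1 + -1 + 1 + 1 + -1 = 0.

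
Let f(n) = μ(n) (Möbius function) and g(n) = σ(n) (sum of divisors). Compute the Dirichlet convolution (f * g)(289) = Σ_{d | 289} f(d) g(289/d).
(μ * σ)(289) = 289

Divisors of 289: [1, 17, 289]. For each d | 289:
  d = 1: μ(1) · σ(289/1) = 1 · 307 = 307
  d = 17: μ(17) · σ(289/17) = -1 · 18 = -18
  d = 289: μ(289) · σ(289/289) = 0 · 1 = 0
Summing: (μ * σ)(289) = 307 + -18 + 0 = 289.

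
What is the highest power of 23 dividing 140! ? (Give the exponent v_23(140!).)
v_23(140!) = 6

Legendre's formula: v_p(n!) = Σ_{k ≥ 1} ⌊n / p^k⌋. For p = 23, n = 140, the terms are:
  ⌊140/23^1⌋ = ⌊140/23⌋ = 6
(the next term ⌊140/23^2⌋ = 0, terminating the sum). Summing: v_23(140!) = 6 = 6.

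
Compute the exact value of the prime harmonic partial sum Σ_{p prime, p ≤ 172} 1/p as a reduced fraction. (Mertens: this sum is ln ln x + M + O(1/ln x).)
Σ 1/p = 1840793455149223796977553240989608507934961889604586193282330007699/962947420735983927056946215901134429196419130606213075415963491270

π(172) = 39, so the primes ≤ 172 are [2, 3, 5, 7, 11, 13, 17, 19, 23, 29, 31, 37, 41, 43, 47, 53, 59, 61, 67, 71, 73, 79, 83, 89, 97, 101, 103, 107, 109, 113, 127, 131, 137, 139, 149, 151, 157, 163, 167]. Summing 1/p over these primes: 1840793455149223796977553240989608507934961889604586193282330007699/962947420735983927056946215901134429196419130606213075415963491270 ≈ 1.9116. Mertens estimate ln ln(172) + 0.2615 ≈ 1.9000.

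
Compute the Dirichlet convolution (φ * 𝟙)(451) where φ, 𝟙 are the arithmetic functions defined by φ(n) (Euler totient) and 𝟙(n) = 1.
(φ * 𝟙)(451) = 451

Divisors of 451: [1, 11, 41, 451]. For each d | 451:
  d = 1: φ(1) · 𝟙(451/1) = 1 · 1 = 1
  d = 11: φ(11) · 𝟙(451/11) = 10 · 1 = 10
  d = 41: φ(41) · 𝟙(451/41) = 40 · 1 = 40
  d = 451: φ(451) · 𝟙(451/451) = 400 · 1 = 400
Summing: (φ * 𝟙)(451) = 1 + 10 + 40 + 400 = 451.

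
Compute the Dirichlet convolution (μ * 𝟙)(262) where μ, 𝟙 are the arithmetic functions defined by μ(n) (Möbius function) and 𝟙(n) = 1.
(μ * 𝟙)(262) = 0

Divisors of 262: [1, 2, 131, 262]. For each d | 262:
  d = 1: μ(1) · 𝟙(262/1) = 1 · 1 = 1
  d = 2: μ(2) · 𝟙(262/2) = -1 · 1 = -1
  d = 131: μ(131) · 𝟙(262/131) = -1 · 1 = -1
  d = 262: μ(262) · 𝟙(262/262) = 1 · 1 = 1
Summing: (μ * 𝟙)(262) = 1 + -1 + -1 + 1 = 0.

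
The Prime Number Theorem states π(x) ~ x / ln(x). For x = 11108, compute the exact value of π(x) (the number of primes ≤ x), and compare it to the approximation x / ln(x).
π(11108) = 1345;  x/ln(x) ≈ 1192.43;  relative error ≈ 11.34%.

Directly count primes up to 11108: π(11108) = 1345. The PNT approximation gives 11108/ln(11108) ≈ 11108/9.31542 ≈ 1192.43. Relative error (π(x) − x/ln(x)) / π(x) ≈ 11.34%; the approximation is known to undercount slightly (Li(x) is a better estimate).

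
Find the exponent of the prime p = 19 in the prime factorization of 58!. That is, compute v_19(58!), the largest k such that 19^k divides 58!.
v_19(58!) = 3

Legendre's formula: v_p(n!) = Σ_{k ≥ 1} ⌊n / p^k⌋. For p = 19, n = 58, the terms are:
  ⌊58/19^1⌋ = ⌊58/19⌋ = 3
(the next term ⌊58/19^2⌋ = 0, terminating the sum). Summing: v_19(58!) = 3 = 3.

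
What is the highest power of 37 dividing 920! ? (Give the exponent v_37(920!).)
v_37(920!) = 24

Legendre's formula: v_p(n!) = Σ_{k ≥ 1} ⌊n / p^k⌋. For p = 37, n = 920, the terms are:
  ⌊920/37^1⌋ = ⌊920/37⌋ = 24
(the next term ⌊920/37^2⌋ = 0, terminating the sum). Summing: v_37(920!) = 24 = 24.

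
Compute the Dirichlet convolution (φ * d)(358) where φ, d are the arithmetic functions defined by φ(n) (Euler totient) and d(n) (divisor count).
(φ * d)(358) = 540

Divisors of 358: [1, 2, 179, 358]. For each d | 358:
  d = 1: φ(1) · d(358/1) = 1 · 4 = 4
  d = 2: φ(2) · d(358/2) = 1 · 2 = 2
  d = 179: φ(179) · d(358/179) = 178 · 2 = 356
  d = 358: φ(358) · d(358/358) = 178 · 1 = 178
Summing: (φ * d)(358) = 4 + 2 + 356 + 178 = 540.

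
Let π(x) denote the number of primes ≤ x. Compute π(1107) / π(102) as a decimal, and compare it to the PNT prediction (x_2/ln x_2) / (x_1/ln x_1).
π(1107)/π(102) = 185/26 ≈ 7.1154;  PNT prediction ≈ 7.1610.

π(102) = 26 and π(1107) = 185, so π(1107)/π(102) ≈ 7.1154. The PNT-predicted ratio is (1107/ln(1107)) / (102/ln(102)) ≈ 7.1610. The two agree to within a few percent, as expected.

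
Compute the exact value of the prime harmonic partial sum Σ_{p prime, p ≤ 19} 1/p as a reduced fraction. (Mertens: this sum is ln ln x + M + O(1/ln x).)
Σ 1/p = 14117683/9699690

π(19) = 8, so the primes ≤ 19 are [2, 3, 5, 7, 11, 13, 17, 19]. Summing 1/p over these primes: 14117683/9699690 ≈ 1.4555. Mertens estimate ln ln(19) + 0.2615 ≈ 1.3414.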